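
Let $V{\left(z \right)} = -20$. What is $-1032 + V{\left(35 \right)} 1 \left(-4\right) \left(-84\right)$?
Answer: $-7752$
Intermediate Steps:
$-1032 + V{\left(35 \right)} 1 \left(-4\right) \left(-84\right) = -1032 - 20 \cdot 1 \left(-4\right) \left(-84\right) = -1032 - 20 \left(\left(-4\right) \left(-84\right)\right) = -1032 - 6720 = -7752$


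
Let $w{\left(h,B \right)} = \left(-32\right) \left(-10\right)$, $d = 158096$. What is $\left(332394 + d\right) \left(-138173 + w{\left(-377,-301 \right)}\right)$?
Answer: $-67615517970$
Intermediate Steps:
$w{\left(h,B \right)} = 320$
$\left(332394 + d\right) \left(-138173 + w{\left(-377,-301 \right)}\right) = \left(332394 + 158096\right) \left(-138173 + 320\right) = 490490 \left(-137853\right) = -67615517970$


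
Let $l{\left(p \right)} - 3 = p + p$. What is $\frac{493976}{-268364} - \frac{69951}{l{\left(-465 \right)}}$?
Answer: $\frac{1526201201}{20731119} \approx 73.619$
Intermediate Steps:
$l{\left(p \right)} = 3 + 2 p$ ($l{\left(p \right)} = 3 + \left(p + p\right) = 3 + 2 p$)
$\frac{493976}{-268364} - \frac{69951}{l{\left(-465 \right)}} = \frac{493976}{-268364} - \frac{69951}{3 + 2 \left(-465\right)} = 493976 \left(- \frac{1}{268364}\right) - \frac{69951}{3 - 930} = - \frac{123494}{67091} - \frac{69951}{-927} = - \frac{123494}{67091} - - \frac{23317}{309} = - \frac{123494}{67091} + \frac{23317}{309} = \frac{1526201201}{20731119}$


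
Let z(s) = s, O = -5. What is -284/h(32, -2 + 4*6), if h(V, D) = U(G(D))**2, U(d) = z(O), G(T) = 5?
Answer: -284/25 ≈ -11.360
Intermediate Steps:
U(d) = -5
h(V, D) = 25 (h(V, D) = (-5)**2 = 25)
-284/h(32, -2 + 4*6) = -284/25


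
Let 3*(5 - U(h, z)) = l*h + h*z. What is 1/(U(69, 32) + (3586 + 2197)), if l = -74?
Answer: 1/6754 ≈ 0.00014806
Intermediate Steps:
U(h, z) = 5 + 74*h/3 - h*z/3 (U(h, z) = 5 - (-74*h + h*z)/3 = 5 + (74*h/3 - h*z/3) = 5 + 74*h/3 - h*z/3)
1/(U(69, 32) + (3586 + 2197)) = 1/((5 + (74/3)*69 - ⅓*69*32) + (3586 + 2197)) = 1/((5 + 1702 - 736) + 5783) = 1/(971 + 5783) = 1/6754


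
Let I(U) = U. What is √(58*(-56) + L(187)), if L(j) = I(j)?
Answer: I*√3061 ≈ 55.326*I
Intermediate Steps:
L(j) = j
√(58*(-56) + L(187)) = √(58*(-56) + 187) = √(-3248 + 187) = √(-3061) = I*√3061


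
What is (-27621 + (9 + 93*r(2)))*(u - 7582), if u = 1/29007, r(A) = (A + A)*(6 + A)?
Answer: 1806073971476/9669 ≈ 1.8679e+8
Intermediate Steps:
r(A) = 2*A*(6 + A) (r(A) = (2*A)*(6 + A) = 2*A*(6 + A))
u = 1/29007 ≈ 3.4474e-5
(-27621 + (9 + 93*r(2)))*(u - 7582) = (-27621 + (9 + 93*(2*2*(6 + 2))))*(1/29007 - 7582) = (-27621 + (9 + 93*(2*2*8)))*(-219931073/29007) = (-27621 + (9 + 93*32))*(-219931073/29007) = (-27621 + (9 + 2976))*(-219931073/29007) = (-27621 + 2985)*(-219931073/29007) = -24636*(-219931073/29007) = 1806073971476/9669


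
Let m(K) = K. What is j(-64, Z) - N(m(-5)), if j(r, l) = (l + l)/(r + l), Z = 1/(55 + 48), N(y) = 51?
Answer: -336143/6591 ≈ -51.000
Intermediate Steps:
Z = 1/103 ≈ 0.0097087
j(r, l) = 2*l/(l + r) (j(r, l) = (2*l)/(l + r) = 2*l/(l + r))
j(-64, Z) - N(m(-5)) = 2*(1/103)/(1/103 - 64) - 1*51 = 2*(1/103)/(-6591/103) - 51 = 2*(1/103)*(-103/6591) - 51 = -2/6591 - 51 = -336143/6591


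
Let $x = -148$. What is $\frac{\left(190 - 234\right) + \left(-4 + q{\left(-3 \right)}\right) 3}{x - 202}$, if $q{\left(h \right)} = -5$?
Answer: $\frac{71}{350} \approx 0.20286$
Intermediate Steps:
$\frac{\left(190 - 234\right) + \left(-4 + q{\left(-3 \right)}\right) 3}{x - 202} = \frac{\left(190 - 234\right) + \left(-4 - 5\right) 3}{-148 - 202} = \frac{-44 - 27}{-350} = \left(-44 - 27\right) \left(- \frac{1}{350}\right) = \left(-71\right) \left(- \frac{1}{350}\right) = \frac{71}{350}$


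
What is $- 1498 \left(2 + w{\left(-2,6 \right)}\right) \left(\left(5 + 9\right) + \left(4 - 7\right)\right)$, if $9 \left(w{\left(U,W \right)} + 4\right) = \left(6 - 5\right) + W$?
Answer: $\frac{181258}{9} \approx 20140.0$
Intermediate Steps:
$w{\left(U,W \right)} = - \frac{35}{9} + \frac{W}{9}$ ($w{\left(U,W \right)} = -4 + \frac{\left(6 - 5\right) + W}{9} = -4 + \frac{1 + W}{9} = -4 + \left(\frac{1}{9} + \frac{W}{9}\right) = - \frac{35}{9} + \frac{W}{9}$)
$- 1498 \left(2 + w{\left(-2,6 \right)}\right) \left(\left(5 + 9\right) + \left(4 - 7\right)\right) = - 1498 \left(2 + \left(- \frac{35}{9} + \frac{1}{9} \cdot 6\right)\right) \left(\left(5 + 9\right) + \left(4 - 7\right)\right) = - 1498 \left(2 + \left(- \frac{35}{9} + \frac{2}{3}\right)\right) \left(14 + \left(4 - 7\right)\right) = - 1498 \left(2 - \frac{29}{9}\right) \left(14 - 3\right) = - 1498 \left(\left(- \frac{11}{9}\right) 11\right) = \left(-1498\right) \left(- \frac{121}{9}\right) = \frac{181258}{9}$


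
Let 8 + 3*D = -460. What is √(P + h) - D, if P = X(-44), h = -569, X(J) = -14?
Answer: 156 + I*√583 ≈ 156.0 + 24.145*I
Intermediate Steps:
D = -156 (D = -8/3 + (⅓)*(-460) = -8/3 - 460/3 = -156)
P = -14
√(P + h) - D = √(-14 - 569) - 1*(-156) = √(-583) + 156 = I*√583 + 156 = 156 + I*√583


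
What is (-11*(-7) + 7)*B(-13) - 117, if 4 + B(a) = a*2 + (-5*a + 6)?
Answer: 3327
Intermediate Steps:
B(a) = 2 - 3*a (B(a) = -4 + (a*2 + (-5*a + 6)) = -4 + (2*a + (6 - 5*a)) = -4 + (6 - 3*a) = 2 - 3*a)
(-11*(-7) + 7)*B(-13) - 117 = (-11*(-7) + 7)*(2 - 3*(-13)) - 117 = (77 + 7)*(2 + 39) - 117 = 84*41 - 117 = 3444 - 117 = 3327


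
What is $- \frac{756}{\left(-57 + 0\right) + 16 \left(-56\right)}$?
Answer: $\frac{756}{953} \approx 0.79328$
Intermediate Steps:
$- \frac{756}{\left(-57 + 0\right) + 16 \left(-56\right)} = - \frac{756}{-57 - 896} = - \frac{756}{-953} = \left(-756\right) \left(- \frac{1}{953}\right) = \frac{756}{953}$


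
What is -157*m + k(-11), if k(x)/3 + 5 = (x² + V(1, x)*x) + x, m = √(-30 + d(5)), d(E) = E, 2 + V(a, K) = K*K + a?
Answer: -3645 - 785*I ≈ -3645.0 - 785.0*I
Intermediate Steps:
V(a, K) = -2 + a + K² (V(a, K) = -2 + (K*K + a) = -2 + (K² + a) = -2 + (a + K²) = -2 + a + K²)
m = 5*I (m = √(-30 + 5) = √(-25) = 5*I ≈ 5.0*I)
k(x) = -15 + 3*x + 3*x² + 3*x*(-1 + x²) (k(x) = -15 + 3*((x² + (-2 + 1 + x²)*x) + x) = -15 + 3*((x² + (-1 + x²)*x) + x) = -15 + 3*((x² + x*(-1 + x²)) + x) = -15 + 3*(x + x² + x*(-1 + x²)) = -15 + (3*x + 3*x² + 3*x*(-1 + x²)) = -15 + 3*x + 3*x² + 3*x*(-1 + x²))
-157*m + k(-11) = -785*I + (-15 + 3*(-11)² + 3*(-11)³) = -785*I + (-15 + 3*121 + 3*(-1331)) = -785*I + (-15 + 363 - 3993) = -785*I - 3645 = -3645 - 785*I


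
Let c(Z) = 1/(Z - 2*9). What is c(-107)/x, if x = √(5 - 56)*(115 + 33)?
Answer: I*√51/943500 ≈ 7.5691e-6*I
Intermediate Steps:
c(Z) = 1/(-18 + Z) (c(Z) = 1/(Z - 18) = 1/(-18 + Z))
x = 148*I*√51 (x = √(-51)*148 = (I*√51)*148 = 148*I*√51 ≈ 1056.9*I)
c(-107)/x = 1/((-18 - 107)*((148*I*√51))) = (-I*√51/7548)/(-125) = -(-1)*I*√51/943500 = I*√51/943500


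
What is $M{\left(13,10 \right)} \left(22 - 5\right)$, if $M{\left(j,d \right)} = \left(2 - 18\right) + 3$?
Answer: $-221$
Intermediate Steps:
$M{\left(j,d \right)} = -13$ ($M{\left(j,d \right)} = \left(2 - 18\right) + 3 = -16 + 3 = -13$)
$M{\left(13,10 \right)} \left(22 - 5\right) = - 13 \left(22 - 5\right) = \left(-13\right) 17 = -221$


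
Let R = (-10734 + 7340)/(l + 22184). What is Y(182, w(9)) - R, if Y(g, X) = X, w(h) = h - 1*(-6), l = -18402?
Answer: 30062/1891 ≈ 15.897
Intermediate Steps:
w(h) = 6 + h (w(h) = h + 6 = 6 + h)
R = -1697/1891 (R = (-10734 + 7340)/(-18402 + 22184) = -3394/3782 = -3394*1/3782 = -1697/1891 ≈ -0.89741)
Y(182, w(9)) - R = (6 + 9) - 1*(-1697/1891) = 15 + 1697/1891 = 30062/1891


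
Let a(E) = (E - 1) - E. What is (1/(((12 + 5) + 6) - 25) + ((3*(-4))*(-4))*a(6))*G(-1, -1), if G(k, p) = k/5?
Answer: 97/10 ≈ 9.7000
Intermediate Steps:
G(k, p) = k/5 (G(k, p) = k*(⅕) = k/5)
a(E) = -1 (a(E) = (-1 + E) - E = -1)
(1/(((12 + 5) + 6) - 25) + ((3*(-4))*(-4))*a(6))*G(-1, -1) = (1/(((12 + 5) + 6) - 25) + ((3*(-4))*(-4))*(-1))*((⅕)*(-1)) = (1/((17 + 6) - 25) - 12*(-4)*(-1))*(-⅕) = (1/(23 - 25) + 48*(-1))*(-⅕) = (1/(-2) - 48)*(-⅕) = (-½ - 48)*(-⅕) = -97/2*(-⅕) = 97/10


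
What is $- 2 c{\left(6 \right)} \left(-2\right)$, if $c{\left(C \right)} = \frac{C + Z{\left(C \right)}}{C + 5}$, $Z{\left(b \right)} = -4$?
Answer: $\frac{8}{11} \approx 0.72727$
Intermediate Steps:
$c{\left(C \right)} = \frac{-4 + C}{5 + C}$ ($c{\left(C \right)} = \frac{C - 4}{C + 5} = \frac{-4 + C}{5 + C}$)
$- 2 c{\left(6 \right)} \left(-2\right) = - 2 \frac{-4 + 6}{5 + 6} \left(-2\right) = - 2 \cdot \frac{1}{11} \cdot 2 \left(-2\right) = \left(-2\right) \frac{2}{11} \left(-2\right) = \left(- \frac{4}{11}\right) \left(-2\right) = \frac{8}{11}$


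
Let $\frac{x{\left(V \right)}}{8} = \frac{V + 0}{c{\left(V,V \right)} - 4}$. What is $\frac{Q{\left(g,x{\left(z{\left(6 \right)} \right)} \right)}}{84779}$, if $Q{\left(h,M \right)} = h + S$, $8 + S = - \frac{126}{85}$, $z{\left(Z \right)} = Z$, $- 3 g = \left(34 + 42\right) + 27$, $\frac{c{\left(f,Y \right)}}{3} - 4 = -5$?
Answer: $- \frac{11173}{21618645} \approx -0.00051682$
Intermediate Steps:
$c{\left(f,Y \right)} = -3$ ($c{\left(f,Y \right)} = 12 + 3 \left(-5\right) = 12 - 15 = -3$)
$g = - \frac{103}{3}$ ($g = - \frac{\left(34 + 42\right) + 27}{3} = - \frac{76 + 27}{3} = \left(- \frac{1}{3}\right) 103 = - \frac{103}{3} \approx -34.333$)
$S = - \frac{806}{85}$ ($S = -8 - \frac{126}{85} = - \frac{806}{85} \approx -9.4823$)
$x{\left(V \right)} = - \frac{8 V}{7}$ ($x{\left(V \right)} = 8 \frac{V + 0}{-3 - 4} = 8 \frac{V}{-7} = 8 V \left(- \frac{1}{7}\right) = 8 \left(- \frac{V}{7}\right) = - \frac{8 V}{7}$)
$Q{\left(h,M \right)} = - \frac{806}{85} + h$ ($Q{\left(h,M \right)} = h - \frac{806}{85} = - \frac{806}{85} + h$)
$\frac{Q{\left(g,x{\left(z{\left(6 \right)} \right)} \right)}}{84779} = \frac{- \frac{806}{85} - \frac{103}{3}}{84779} = \left(- \frac{11173}{255}\right) \frac{1}{84779} = - \frac{11173}{21618645}$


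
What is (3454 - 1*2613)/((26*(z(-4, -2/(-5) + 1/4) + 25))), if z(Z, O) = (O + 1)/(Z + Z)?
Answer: 67280/51571 ≈ 1.3046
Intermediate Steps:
z(Z, O) = (1 + O)/(2*Z) (z(Z, O) = (1 + O)/((2*Z)) = (1 + O)*(1/(2*Z)) = (1 + O)/(2*Z))
(3454 - 1*2613)/((26*(z(-4, -2/(-5) + 1/4) + 25))) = (3454 - 1*2613)/((26*((1/2)*(1 + (-2/(-5) + 1/4))/(-4) + 25))) = (3454 - 2613)/((26*((1/2)*(-1/4)*(1 + (-2*(-1/5) + 1*(1/4))) + 25))) = 841/((26*((1/2)*(-1/4)*(1 + (2/5 + 1/4)) + 25))) = 841/((26*((1/2)*(-1/4)*(1 + 13/20) + 25))) = 841/((26*((1/2)*(-1/4)*(33/20) + 25))) = 841/((26*(-33/160 + 25))) = 841/((26*(3967/160))) = 841/(51571/80) = 841*(80/51571) = 67280/51571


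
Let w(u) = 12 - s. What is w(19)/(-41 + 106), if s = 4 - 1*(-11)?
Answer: -3/65 ≈ -0.046154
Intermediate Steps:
s = 15 (s = 4 + 11 = 15)
w(u) = -3 (w(u) = 12 - 1*15 = 12 - 15 = -3)
w(19)/(-41 + 106) = -3/(-41 + 106) = -3/65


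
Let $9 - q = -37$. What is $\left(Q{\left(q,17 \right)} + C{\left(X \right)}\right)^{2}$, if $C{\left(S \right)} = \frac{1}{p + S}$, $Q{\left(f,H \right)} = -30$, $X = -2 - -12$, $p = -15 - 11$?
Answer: $\frac{231361}{256} \approx 903.75$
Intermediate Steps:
$q = 46$ ($q = 9 - -37 = 9 + 37 = 46$)
$p = -26$ ($p = -15 - 11 = -26$)
$X = 10$ ($X = -2 + 12 = 10$)
$C{\left(S \right)} = \frac{1}{-26 + S}$
$\left(Q{\left(q,17 \right)} + C{\left(X \right)}\right)^{2} = \left(-30 + \frac{1}{-26 + 10}\right)^{2} = \left(-30 + \frac{1}{-16}\right)^{2} = \left(-30 - \frac{1}{16}\right)^{2} = \left(- \frac{481}{16}\right)^{2} = \frac{231361}{256}$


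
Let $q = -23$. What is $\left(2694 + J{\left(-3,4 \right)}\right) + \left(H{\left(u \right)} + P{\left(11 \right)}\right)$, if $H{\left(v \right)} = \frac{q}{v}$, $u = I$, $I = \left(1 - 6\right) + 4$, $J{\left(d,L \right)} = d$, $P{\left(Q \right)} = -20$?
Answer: $2694$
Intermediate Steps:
$I = -1$ ($I = \left(1 - 6\right) + 4 = -5 + 4 = -1$)
$u = -1$
$H{\left(v \right)} = - \frac{23}{v}$
$\left(2694 + J{\left(-3,4 \right)}\right) + \left(H{\left(u \right)} + P{\left(11 \right)}\right) = \left(2694 - 3\right) - \left(20 + \frac{23}{-1}\right) = 2691 - -3 = 2691 + \left(23 - 20\right) = 2691 + 3 = 2694$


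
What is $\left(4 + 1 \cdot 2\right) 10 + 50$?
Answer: $110$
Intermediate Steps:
$\left(4 + 1 \cdot 2\right) 10 + 50 = \left(4 + 2\right) 10 + 50 = 6 \cdot 10 + 50 = 60 + 50 = 110$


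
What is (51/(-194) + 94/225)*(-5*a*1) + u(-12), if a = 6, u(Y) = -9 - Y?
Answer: -2396/1455 ≈ -1.6467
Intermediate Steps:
(51/(-194) + 94/225)*(-5*a*1) + u(-12) = (51/(-194) + 94/225)*(-5*6*1) + (-9 - 1*(-12)) = (51*(-1/194) + 94*(1/225))*(-30*1) + (-9 + 12) = (-51/194 + 94/225)*(-30) + 3 = (6761/43650)*(-30) + 3 = -6761/1455 + 3 = -2396/1455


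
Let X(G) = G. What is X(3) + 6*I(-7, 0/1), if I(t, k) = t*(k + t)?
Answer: 297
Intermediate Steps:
X(3) + 6*I(-7, 0/1) = 3 + 6*(-7*(0/1 - 7)) = 3 + 6*(-7*(0*1 - 7)) = 3 + 6*(-7*(0 - 7)) = 3 + 6*(-7*(-7)) = 3 + 6*49 = 3 + 294 = 297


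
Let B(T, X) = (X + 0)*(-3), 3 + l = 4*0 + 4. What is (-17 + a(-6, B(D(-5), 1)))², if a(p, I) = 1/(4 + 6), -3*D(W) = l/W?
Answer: 28561/100 ≈ 285.61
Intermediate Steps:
l = 1 (l = -3 + (4*0 + 4) = -3 + (0 + 4) = -3 + 4 = 1)
D(W) = -1/(3*W)
B(T, X) = -3*X (B(T, X) = X*(-3) = -3*X)
a(p, I) = ⅒ (a(p, I) = 1/10 = ⅒)
(-17 + a(-6, B(D(-5), 1)))² = (-17 + ⅒)² = (-169/10)² = 28561/100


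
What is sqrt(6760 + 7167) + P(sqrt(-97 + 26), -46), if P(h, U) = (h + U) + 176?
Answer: 130 + sqrt(13927) + I*sqrt(71) ≈ 248.01 + 8.4261*I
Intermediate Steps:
P(h, U) = 176 + U + h (P(h, U) = (U + h) + 176 = 176 + U + h)
sqrt(6760 + 7167) + P(sqrt(-97 + 26), -46) = sqrt(6760 + 7167) + (176 - 46 + sqrt(-97 + 26)) = sqrt(13927) + (176 - 46 + sqrt(-71)) = sqrt(13927) + (176 - 46 + I*sqrt(71)) = sqrt(13927) + (130 + I*sqrt(71)) = 130 + sqrt(13927) + I*sqrt(71)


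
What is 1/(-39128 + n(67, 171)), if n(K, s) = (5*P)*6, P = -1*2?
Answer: -1/39188 ≈ -2.5518e-5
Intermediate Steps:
P = -2
n(K, s) = -60 (n(K, s) = (5*(-2))*6 = -10*6 = -60)
1/(-39128 + n(67, 171)) = 1/(-39128 - 60) = 1/(-39188) = -1/39188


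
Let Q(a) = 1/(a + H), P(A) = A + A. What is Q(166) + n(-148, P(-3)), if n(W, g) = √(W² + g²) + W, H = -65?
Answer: -14947/101 + 2*√5485 ≈ 0.13147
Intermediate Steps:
P(A) = 2*A
Q(a) = 1/(-65 + a) (Q(a) = 1/(a - 65) = 1/(-65 + a))
n(W, g) = W + √(W² + g²)
Q(166) + n(-148, P(-3)) = 1/(-65 + 166) + (-148 + √((-148)² + (2*(-3))²)) = 1/101 + (-148 + √(21904 + (-6)²)) = 1/101 + (-148 + √(21904 + 36)) = 1/101 + (-148 + √21940) = 1/101 + (-148 + 2*√5485) = -14947/101 + 2*√5485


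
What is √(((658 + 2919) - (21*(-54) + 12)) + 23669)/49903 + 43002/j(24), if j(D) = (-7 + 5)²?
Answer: 21501/2 + 12*√197/49903 ≈ 10751.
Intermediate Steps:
j(D) = 4 (j(D) = (-2)² = 4)
√(((658 + 2919) - (21*(-54) + 12)) + 23669)/49903 + 43002/j(24) = √(((658 + 2919) - (21*(-54) + 12)) + 23669)/49903 + 43002/4 = √((3577 - (-1134 + 12)) + 23669)*(1/49903) + 43002*(¼) = √((3577 - 1*(-1122)) + 23669)*(1/49903) + 21501/2 = √((3577 + 1122) + 23669)*(1/49903) + 21501/2 = √(4699 + 23669)*(1/49903) + 21501/2 = √28368*(1/49903) + 21501/2 = (12*√197)*(1/49903) + 21501/2 = 12*√197/49903 + 21501/2 = 21501/2 + 12*√197/49903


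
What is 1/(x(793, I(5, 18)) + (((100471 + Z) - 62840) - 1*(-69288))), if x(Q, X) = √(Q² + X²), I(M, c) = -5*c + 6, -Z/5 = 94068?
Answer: -363421/132074187336 - √635905/132074187336 ≈ -2.7577e-6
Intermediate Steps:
Z = -470340 (Z = -5*94068 = -470340)
I(M, c) = 6 - 5*c
1/(x(793, I(5, 18)) + (((100471 + Z) - 62840) - 1*(-69288))) = 1/(√(793² + (6 - 5*18)²) + (((100471 - 470340) - 62840) - 1*(-69288))) = 1/(√(628849 + (6 - 90)²) + ((-369869 - 62840) + 69288)) = 1/(√(628849 + (-84)²) + (-432709 + 69288)) = 1/(√(628849 + 7056) - 363421) = 1/(√635905 - 363421) = 1/(-363421 + √635905)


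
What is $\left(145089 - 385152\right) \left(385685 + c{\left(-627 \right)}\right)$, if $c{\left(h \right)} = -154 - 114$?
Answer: $-92524361271$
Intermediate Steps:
$c{\left(h \right)} = -268$
$\left(145089 - 385152\right) \left(385685 + c{\left(-627 \right)}\right) = \left(145089 - 385152\right) \left(385685 - 268\right) = \left(-240063\right) 385417 = -92524361271$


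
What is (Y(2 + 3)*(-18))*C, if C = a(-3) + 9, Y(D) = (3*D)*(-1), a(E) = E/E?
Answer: 2700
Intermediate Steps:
a(E) = 1
Y(D) = -3*D
C = 10 (C = 1 + 9 = 10)
(Y(2 + 3)*(-18))*C = (-3*(2 + 3)*(-18))*10 = (-3*5*(-18))*10 = -15*(-18)*10 = 270*10 = 2700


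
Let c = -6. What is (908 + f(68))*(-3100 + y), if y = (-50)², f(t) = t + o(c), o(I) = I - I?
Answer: -585600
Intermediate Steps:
o(I) = 0
f(t) = t (f(t) = t + 0 = t)
y = 2500
(908 + f(68))*(-3100 + y) = (908 + 68)*(-3100 + 2500) = 976*(-600) = -585600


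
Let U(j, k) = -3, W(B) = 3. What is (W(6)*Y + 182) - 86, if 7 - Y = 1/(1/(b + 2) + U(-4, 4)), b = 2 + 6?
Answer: 3423/29 ≈ 118.03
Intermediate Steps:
b = 8
Y = 213/29 (Y = 7 - 1/(1/(8 + 2) - 3) = 7 - 1/(1/10 - 3) = 7 - 1/(⅒ - 3) = 7 - 1/(-29/10) = 7 - 1*(-10/29) = 7 + 10/29 = 213/29 ≈ 7.3448)
(W(6)*Y + 182) - 86 = (3*(213/29) + 182) - 86 = (639/29 + 182) - 86 = 5917/29 - 86 = 3423/29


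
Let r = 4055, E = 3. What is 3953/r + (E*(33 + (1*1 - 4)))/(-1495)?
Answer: 1108957/1212445 ≈ 0.91465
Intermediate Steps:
3953/r + (E*(33 + (1*1 - 4)))/(-1495) = 3953/4055 + (3*(33 + (1*1 - 4)))/(-1495) = 3953*(1/4055) + (3*(33 + (1 - 4)))*(-1/1495) = 3953/4055 + (3*(33 - 3))*(-1/1495) = 3953/4055 + (3*30)*(-1/1495) = 3953/4055 + 90*(-1/1495) = 3953/4055 - 18/299 = 1108957/1212445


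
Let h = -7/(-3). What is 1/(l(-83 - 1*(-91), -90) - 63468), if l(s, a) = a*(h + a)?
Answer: -1/55578 ≈ -1.7993e-5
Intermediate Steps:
h = 7/3 (h = -7*(-⅓) = 7/3 ≈ 2.3333)
l(s, a) = a*(7/3 + a)
1/(l(-83 - 1*(-91), -90) - 63468) = 1/((⅓)*(-90)*(7 + 3*(-90)) - 63468) = 1/((⅓)*(-90)*(7 - 270) - 63468) = 1/((⅓)*(-90)*(-263) - 63468) = 1/(7890 - 63468) = 1/(-55578) = -1/55578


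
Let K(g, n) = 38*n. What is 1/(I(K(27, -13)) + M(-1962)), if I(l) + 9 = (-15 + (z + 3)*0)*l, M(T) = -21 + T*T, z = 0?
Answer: 1/3856824 ≈ 2.5928e-7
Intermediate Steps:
M(T) = -21 + T**2
I(l) = -9 - 15*l (I(l) = -9 + (-15 + (0 + 3)*0)*l = -9 + (-15 + 3*0)*l = -9 + (-15 + 0)*l = -9 - 15*l)
1/(I(K(27, -13)) + M(-1962)) = 1/((-9 - 570*(-13)) + (-21 + (-1962)**2)) = 1/((-9 - 15*(-494)) + (-21 + 3849444)) = 1/((-9 + 7410) + 3849423) = 1/(7401 + 3849423) = 1/3856824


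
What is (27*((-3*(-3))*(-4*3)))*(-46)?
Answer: 134136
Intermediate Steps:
(27*((-3*(-3))*(-4*3)))*(-46) = (27*(9*(-12)))*(-46) = (27*(-108))*(-46) = -2916*(-46) = 134136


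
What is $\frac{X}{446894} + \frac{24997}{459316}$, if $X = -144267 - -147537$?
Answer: $\frac{6336486319}{102632782252} \approx 0.061739$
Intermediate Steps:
$X = 3270$ ($X = -144267 + 147537 = 3270$)
$\frac{X}{446894} + \frac{24997}{459316} = \frac{3270}{446894} + \frac{24997}{459316} = 3270 \cdot \frac{1}{446894} + 24997 \cdot \frac{1}{459316} = \frac{1635}{223447} + \frac{24997}{459316} = \frac{6336486319}{102632782252}$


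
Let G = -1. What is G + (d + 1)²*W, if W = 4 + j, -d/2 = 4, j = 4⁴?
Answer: 12739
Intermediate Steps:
j = 256
d = -8 (d = -2*4 = -8)
W = 260 (W = 4 + 256 = 260)
G + (d + 1)²*W = -1 + (-8 + 1)²*260 = -1 + (-7)²*260 = -1 + 49*260 = -1 + 12740 = 12739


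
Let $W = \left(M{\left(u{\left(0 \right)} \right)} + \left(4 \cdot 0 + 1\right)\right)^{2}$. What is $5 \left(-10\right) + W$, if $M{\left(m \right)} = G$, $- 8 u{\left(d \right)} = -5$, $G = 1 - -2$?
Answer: $-34$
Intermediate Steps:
$G = 3$ ($G = 1 + 2 = 3$)
$u{\left(d \right)} = \frac{5}{8}$ ($u{\left(d \right)} = \left(- \frac{1}{8}\right) \left(-5\right) = \frac{5}{8}$)
$M{\left(m \right)} = 3$
$W = 16$ ($W = \left(3 + \left(4 \cdot 0 + 1\right)\right)^{2} = \left(3 + \left(0 + 1\right)\right)^{2} = \left(3 + 1\right)^{2} = 4^{2} = 16$)
$5 \left(-10\right) + W = 5 \left(-10\right) + 16 = -50 + 16 = -34$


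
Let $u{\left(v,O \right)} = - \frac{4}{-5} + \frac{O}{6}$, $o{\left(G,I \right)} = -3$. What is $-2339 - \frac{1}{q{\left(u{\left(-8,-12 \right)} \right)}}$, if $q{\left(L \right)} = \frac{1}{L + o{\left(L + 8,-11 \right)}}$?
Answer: $- \frac{11674}{5} \approx -2334.8$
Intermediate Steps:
$u{\left(v,O \right)} = \frac{4}{5} + \frac{O}{6}$ ($u{\left(v,O \right)} = \left(-4\right) \left(- \frac{1}{5}\right) + O \frac{1}{6} = \frac{4}{5} + \frac{O}{6}$)
$q{\left(L \right)} = \frac{1}{-3 + L}$ ($q{\left(L \right)} = \frac{1}{L - 3} = \frac{1}{-3 + L}$)
$-2339 - \frac{1}{q{\left(u{\left(-8,-12 \right)} \right)}} = -2339 - \frac{1}{\frac{1}{-3 + \left(\frac{4}{5} + \frac{1}{6} \left(-12\right)\right)}} = -2339 - \frac{1}{\frac{1}{-3 + \left(\frac{4}{5} - 2\right)}} = -2339 - \frac{1}{\frac{1}{-3 - \frac{6}{5}}} = -2339 - \frac{1}{\frac{1}{- \frac{21}{5}}} = -2339 - \frac{1}{- \frac{5}{21}} = -2339 - - \frac{21}{5} = -2339 + \frac{21}{5} = - \frac{11674}{5}$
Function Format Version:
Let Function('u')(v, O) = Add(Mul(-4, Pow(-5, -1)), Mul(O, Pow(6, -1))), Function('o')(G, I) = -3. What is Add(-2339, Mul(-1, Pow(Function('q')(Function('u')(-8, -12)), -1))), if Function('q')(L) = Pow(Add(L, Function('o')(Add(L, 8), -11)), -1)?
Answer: Rational(-11674, 5) ≈ -2334.8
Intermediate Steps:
Function('u')(v, O) = Add(Rational(4, 5), Mul(Rational(1, 6), O)) (Function('u')(v, O) = Add(Mul(-4, Rational(-1, 5)), Mul(O, Rational(1, 6))) = Add(Rational(4, 5), Mul(Rational(1, 6), O)))
Function('q')(L) = Pow(Add(-3, L), -1) (Function('q')(L) = Pow(Add(L, -3), -1) = Pow(Add(-3, L), -1))
Add(-2339, Mul(-1, Pow(Function('q')(Function('u')(-8, -12)), -1))) = Add(-2339, Mul(-1, Pow(Pow(Add(-3, Add(Rational(4, 5), Mul(Rational(1, 6), -12))), -1), -1))) = Add(-2339, Mul(-1, Pow(Pow(Add(-3, Add(Rational(4, 5), -2)), -1), -1))) = Add(-2339, Mul(-1, Pow(Pow(Add(-3, Rational(-6, 5)), -1), -1))) = Add(-2339, Mul(-1, Pow(Pow(Rational(-21, 5), -1), -1))) = Add(-2339, Mul(-1, Pow(Rational(-5, 21), -1))) = Add(-2339, Mul(-1, Rational(-21, 5))) = Add(-2339, Rational(21, 5)) = Rational(-11674, 5)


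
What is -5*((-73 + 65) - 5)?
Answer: 65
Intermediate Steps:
-5*((-73 + 65) - 5) = -5*(-8 - 5) = -5*(-13) = 65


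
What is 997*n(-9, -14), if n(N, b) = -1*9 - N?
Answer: 0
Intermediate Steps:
n(N, b) = -9 - N
997*n(-9, -14) = 997*(-9 - 1*(-9)) = 997*(-9 + 9) = 997*0 = 0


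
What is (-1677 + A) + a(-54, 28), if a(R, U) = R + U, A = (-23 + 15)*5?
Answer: -1743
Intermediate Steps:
A = -40 (A = -8*5 = -40)
(-1677 + A) + a(-54, 28) = (-1677 - 40) + (-54 + 28) = -1717 - 26 = -1743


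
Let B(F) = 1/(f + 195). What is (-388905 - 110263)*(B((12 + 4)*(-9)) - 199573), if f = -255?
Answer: 1494306953752/15 ≈ 9.9620e+10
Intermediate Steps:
B(F) = -1/60 (B(F) = 1/(-255 + 195) = 1/(-60) = -1/60)
(-388905 - 110263)*(B((12 + 4)*(-9)) - 199573) = (-388905 - 110263)*(-1/60 - 199573) = -499168*(-11974381/60) = 1494306953752/15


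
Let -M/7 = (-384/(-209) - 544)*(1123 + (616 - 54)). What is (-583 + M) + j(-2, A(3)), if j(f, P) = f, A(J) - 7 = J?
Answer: 1336392775/209 ≈ 6.3942e+6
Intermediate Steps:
A(J) = 7 + J
M = 1336515040/209 (M = -7*(-384/(-209) - 544)*(1123 + (616 - 54)) = -7*(-384*(-1/209) - 544)*(1123 + 562) = -7*(384/209 - 544)*1685 = -(-793184)*1685/209 = -7*(-190930720/209) = 1336515040/209 ≈ 6.3948e+6)
(-583 + M) + j(-2, A(3)) = (-583 + 1336515040/209) - 2 = 1336393193/209 - 2 = 1336392775/209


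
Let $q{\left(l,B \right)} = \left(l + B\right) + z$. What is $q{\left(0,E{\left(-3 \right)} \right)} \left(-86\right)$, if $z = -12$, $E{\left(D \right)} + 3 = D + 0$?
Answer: $1548$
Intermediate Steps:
$E{\left(D \right)} = -3 + D$ ($E{\left(D \right)} = -3 + \left(D + 0\right) = -3 + D$)
$q{\left(l,B \right)} = -12 + B + l$ ($q{\left(l,B \right)} = \left(l + B\right) - 12 = \left(B + l\right) - 12 = -12 + B + l$)
$q{\left(0,E{\left(-3 \right)} \right)} \left(-86\right) = \left(-12 - 6 + 0\right) \left(-86\right) = \left(-18\right) \left(-86\right) = 1548$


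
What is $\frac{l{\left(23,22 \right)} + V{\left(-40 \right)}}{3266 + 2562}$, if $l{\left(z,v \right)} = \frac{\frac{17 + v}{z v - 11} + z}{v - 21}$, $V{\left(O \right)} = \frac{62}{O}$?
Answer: $\frac{14209}{3846480} \approx 0.003694$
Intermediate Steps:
$l{\left(z,v \right)} = \frac{z + \frac{17 + v}{-11 + v z}}{-21 + v}$ ($l{\left(z,v \right)} = \frac{\frac{17 + v}{v z - 11} + z}{-21 + v} = \frac{\frac{17 + v}{-11 + v z} + z}{-21 + v} = \frac{z + \frac{17 + v}{-11 + v z}}{-21 + v}$)
$\frac{l{\left(23,22 \right)} + V{\left(-40 \right)}}{3266 + 2562} = \frac{\frac{17 + 22 - 253 + 22 \cdot 23^{2}}{231 - 242 + 23 \cdot 22^{2} - 462 \cdot 23} + \frac{62}{-40}}{3266 + 2562} = \frac{\frac{17 + 22 - 253 + 22 \cdot 529}{231 - 242 + 23 \cdot 484 - 10626} + 62 \left(- \frac{1}{40}\right)}{5828} = \left(\frac{17 + 22 - 253 + 11638}{231 - 242 + 11132 - 10626} - \frac{31}{20}\right) \frac{1}{5828} = \left(\frac{1}{495} \cdot 11424 - \frac{31}{20}\right) \frac{1}{5828} = \left(\frac{3808}{165} - \frac{31}{20}\right) \frac{1}{5828} = \frac{14209}{660} \cdot \frac{1}{5828} = \frac{14209}{3846480}$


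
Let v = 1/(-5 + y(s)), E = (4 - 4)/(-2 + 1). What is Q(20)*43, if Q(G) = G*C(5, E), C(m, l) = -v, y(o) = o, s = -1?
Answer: 430/3 ≈ 143.33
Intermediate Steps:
E = 0 (E = 0/(-1) = 0*(-1) = 0)
v = -1/6 (v = 1/(-5 - 1) = 1/(-6) = -1/6 ≈ -0.16667)
C(m, l) = 1/6 (C(m, l) = -1*(-1/6) = 1/6)
Q(G) = G/6 (Q(G) = G*(1/6) = G/6)
Q(20)*43 = ((1/6)*20)*43 = (10/3)*43 = 430/3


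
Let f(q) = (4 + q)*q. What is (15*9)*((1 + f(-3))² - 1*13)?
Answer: -1215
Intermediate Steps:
f(q) = q*(4 + q)
(15*9)*((1 + f(-3))² - 1*13) = (15*9)*((1 - 3*(4 - 3))² - 1*13) = 135*((1 - 3*1)² - 13) = 135*((1 - 3)² - 13) = 135*((-2)² - 13) = 135*(4 - 13) = 135*(-9) = -1215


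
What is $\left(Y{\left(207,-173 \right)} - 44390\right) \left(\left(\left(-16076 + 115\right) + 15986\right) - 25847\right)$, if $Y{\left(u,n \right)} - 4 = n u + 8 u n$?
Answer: $9468540070$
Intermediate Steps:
$Y{\left(u,n \right)} = 4 + 9 n u$ ($Y{\left(u,n \right)} = 4 + \left(n u + 8 u n\right) = 4 + \left(n u + 8 n u\right) = 4 + 9 n u$)
$\left(Y{\left(207,-173 \right)} - 44390\right) \left(\left(\left(-16076 + 115\right) + 15986\right) - 25847\right) = \left(\left(4 + 9 \left(-173\right) 207\right) - 44390\right) \left(\left(\left(-16076 + 115\right) + 15986\right) - 25847\right) = \left(\left(4 - 322299\right) - 44390\right) \left(\left(-15961 + 15986\right) - 25847\right) = \left(-322295 - 44390\right) \left(25 - 25847\right) = \left(-366685\right) \left(-25822\right) = 9468540070$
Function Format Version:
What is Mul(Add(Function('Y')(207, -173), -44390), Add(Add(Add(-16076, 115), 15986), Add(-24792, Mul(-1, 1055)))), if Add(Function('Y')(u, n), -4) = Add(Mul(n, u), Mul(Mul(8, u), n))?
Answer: 9468540070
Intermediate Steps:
Function('Y')(u, n) = Add(4, Mul(9, n, u)) (Function('Y')(u, n) = Add(4, Add(Mul(n, u), Mul(Mul(8, u), n))) = Add(4, Add(Mul(n, u), Mul(8, n, u))) = Add(4, Mul(9, n, u)))
Mul(Add(Function('Y')(207, -173), -44390), Add(Add(Add(-16076, 115), 15986), Add(-24792, Mul(-1, 1055)))) = Mul(Add(Add(4, Mul(9, -173, 207)), -44390), Add(Add(Add(-16076, 115), 15986), Add(-24792, Mul(-1, 1055)))) = Mul(Add(Add(4, -322299), -44390), Add(Add(-15961, 15986), Add(-24792, -1055))) = Mul(Add(-322295, -44390), Add(25, -25847)) = Mul(-366685, -25822) = 9468540070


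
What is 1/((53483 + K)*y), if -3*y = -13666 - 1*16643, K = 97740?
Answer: 1/1527805969 ≈ 6.5453e-10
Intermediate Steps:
y = 10103 (y = -(-13666 - 1*16643)/3 = -(-13666 - 16643)/3 = -⅓*(-30309) = 10103)
1/((53483 + K)*y) = 1/((53483 + 97740)*10103) = (1/10103)/151223 = (1/151223)*(1/10103) = 1/1527805969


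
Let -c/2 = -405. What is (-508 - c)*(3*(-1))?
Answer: 3954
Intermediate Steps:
c = 810 (c = -2*(-405) = 810)
(-508 - c)*(3*(-1)) = (-508 - 1*810)*(3*(-1)) = (-508 - 810)*(-3) = -1318*(-3) = 3954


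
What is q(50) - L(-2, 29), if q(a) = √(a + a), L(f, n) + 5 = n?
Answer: -14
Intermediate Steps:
L(f, n) = -5 + n
q(a) = √2*√a (q(a) = √(2*a) = √2*√a)
q(50) - L(-2, 29) = √2*√50 - (-5 + 29) = √2*(5*√2) - 1*24 = 10 - 24 = -14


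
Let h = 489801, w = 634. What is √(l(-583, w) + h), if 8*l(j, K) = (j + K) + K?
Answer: √7838186/4 ≈ 699.92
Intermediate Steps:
l(j, K) = K/4 + j/8 (l(j, K) = ((j + K) + K)/8 = ((K + j) + K)/8 = (j + 2*K)/8 = K/4 + j/8)
√(l(-583, w) + h) = √(((¼)*634 + (⅛)*(-583)) + 489801) = √((317/2 - 583/8) + 489801) = √(685/8 + 489801) = √(3919093/8) = √7838186/4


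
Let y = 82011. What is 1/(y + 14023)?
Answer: 1/96034 ≈ 1.0413e-5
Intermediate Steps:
1/(y + 14023) = 1/(82011 + 14023) = 1/96034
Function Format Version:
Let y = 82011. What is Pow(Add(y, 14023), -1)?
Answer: Rational(1, 96034) ≈ 1.0413e-5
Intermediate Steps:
Pow(Add(y, 14023), -1) = Pow(Add(82011, 14023), -1) = Pow(96034, -1) = Rational(1, 96034)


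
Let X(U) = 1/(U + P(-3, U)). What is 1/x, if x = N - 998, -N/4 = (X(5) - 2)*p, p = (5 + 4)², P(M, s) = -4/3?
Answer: -11/4822 ≈ -0.0022812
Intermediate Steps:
P(M, s) = -4/3 (P(M, s) = -4*⅓ = -4/3)
X(U) = 1/(-4/3 + U) (X(U) = 1/(U - 4/3) = 1/(-4/3 + U))
p = 81 (p = 9² = 81)
N = 6156/11 (N = -4*(3/(-4 + 3*5) - 2)*81 = -4*(3/(-4 + 15) - 2)*81 = -4*(3/11 - 2)*81 = -(-76)*81/11 = -4*(-1539/11) = 6156/11 ≈ 559.64)
x = -4822/11 (x = 6156/11 - 998 = -4822/11 ≈ -438.36)
1/x = 1/(-4822/11) = -11/4822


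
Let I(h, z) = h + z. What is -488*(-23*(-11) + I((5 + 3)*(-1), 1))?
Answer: -120048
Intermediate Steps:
-488*(-23*(-11) + I((5 + 3)*(-1), 1)) = -488*(-23*(-11) + ((5 + 3)*(-1) + 1)) = -488*(253 + (8*(-1) + 1)) = -488*(253 + (-8 + 1)) = -488*(253 - 7) = -488*246 = -120048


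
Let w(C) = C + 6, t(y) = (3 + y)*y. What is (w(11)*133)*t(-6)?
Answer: 40698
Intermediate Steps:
t(y) = y*(3 + y)
w(C) = 6 + C
(w(11)*133)*t(-6) = ((6 + 11)*133)*(-6*(3 - 6)) = (17*133)*(-6*(-3)) = 2261*18 = 40698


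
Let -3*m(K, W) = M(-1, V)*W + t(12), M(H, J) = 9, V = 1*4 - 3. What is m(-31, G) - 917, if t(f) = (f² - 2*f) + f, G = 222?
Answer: -1627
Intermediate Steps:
V = 1 (V = 4 - 3 = 1)
t(f) = f² - f
m(K, W) = -44 - 3*W (m(K, W) = -(9*W + 12*(-1 + 12))/3 = -(9*W + 12*11)/3 = -(9*W + 132)/3 = -(132 + 9*W)/3 = -44 - 3*W)
m(-31, G) - 917 = (-44 - 3*222) - 917 = (-44 - 666) - 917 = -710 - 917 = -1627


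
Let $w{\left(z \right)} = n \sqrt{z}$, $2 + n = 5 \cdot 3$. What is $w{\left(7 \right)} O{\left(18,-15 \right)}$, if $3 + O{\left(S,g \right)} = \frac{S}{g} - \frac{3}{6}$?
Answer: $- \frac{611 \sqrt{7}}{10} \approx -161.66$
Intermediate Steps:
$O{\left(S,g \right)} = - \frac{7}{2} + \frac{S}{g}$ ($O{\left(S,g \right)} = -3 + \left(\frac{S}{g} - \frac{3}{6}\right) = -3 + \left(\frac{S}{g} - \frac{1}{2}\right) = -3 + \left(- \frac{1}{2} + \frac{S}{g}\right) = - \frac{7}{2} + \frac{S}{g}$)
$n = 13$ ($n = -2 + 5 \cdot 3 = -2 + 15 = 13$)
$w{\left(z \right)} = 13 \sqrt{z}$
$w{\left(7 \right)} O{\left(18,-15 \right)} = 13 \sqrt{7} \left(- \frac{7}{2} + \frac{18}{-15}\right) = 13 \sqrt{7} \left(- \frac{7}{2} + 18 \left(- \frac{1}{15}\right)\right) = 13 \sqrt{7} \left(- \frac{7}{2} - \frac{6}{5}\right) = 13 \sqrt{7} \left(- \frac{47}{10}\right) = - \frac{611 \sqrt{7}}{10}$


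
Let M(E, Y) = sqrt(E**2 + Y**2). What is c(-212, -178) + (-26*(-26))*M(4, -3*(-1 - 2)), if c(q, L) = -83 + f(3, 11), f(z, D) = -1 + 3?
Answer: -81 + 676*sqrt(97) ≈ 6576.8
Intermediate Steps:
f(z, D) = 2
c(q, L) = -81 (c(q, L) = -83 + 2 = -81)
c(-212, -178) + (-26*(-26))*M(4, -3*(-1 - 2)) = -81 + (-26*(-26))*sqrt(4**2 + (-3*(-1 - 2))**2) = -81 + 676*sqrt(16 + (-3*(-3))**2) = -81 + 676*sqrt(16 + 9**2) = -81 + 676*sqrt(16 + 81) = -81 + 676*sqrt(97)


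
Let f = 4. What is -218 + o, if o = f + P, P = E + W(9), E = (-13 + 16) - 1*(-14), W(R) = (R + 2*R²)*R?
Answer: 1342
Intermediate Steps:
W(R) = R*(R + 2*R²)
E = 17 (E = 3 + 14 = 17)
P = 1556 (P = 17 + 9²*(1 + 2*9) = 17 + 81*(1 + 18) = 17 + 81*19 = 17 + 1539 = 1556)
o = 1560 (o = 4 + 1556 = 1560)
-218 + o = -218 + 1560 = 1342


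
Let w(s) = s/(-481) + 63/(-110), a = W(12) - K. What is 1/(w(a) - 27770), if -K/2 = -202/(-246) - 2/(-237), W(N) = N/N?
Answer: -171375490/4759196456147 ≈ -3.6009e-5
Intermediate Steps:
W(N) = 1
K = -5374/3239 (K = -2*(-202/(-246) - 2/(-237)) = -2*(-202*(-1/246) - 2*(-1/237)) = -2*(101/123 + 2/237) = -2*2687/3239 = -5374/3239 ≈ -1.6592)
a = 8613/3239 (a = 1 - 1*(-5374/3239) = 1 + 5374/3239 = 8613/3239 ≈ 2.6592)
w(s) = -63/110 - s/481 (w(s) = s*(-1/481) + 63*(-1/110) = -s/481 - 63/110 = -63/110 - s/481)
1/(w(a) - 27770) = 1/((-63/110 - 1/481*8613/3239) - 27770) = 1/((-63/110 - 8613/1557959) - 27770) = 1/(-99098847/171375490 - 27770) = 1/(-4759196456147/171375490) = -171375490/4759196456147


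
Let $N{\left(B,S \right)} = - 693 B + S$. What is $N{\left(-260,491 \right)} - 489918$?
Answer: $-309247$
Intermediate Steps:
$N{\left(B,S \right)} = S - 693 B$
$N{\left(-260,491 \right)} - 489918 = \left(491 - -180180\right) - 489918 = \left(491 + 180180\right) - 489918 = 180671 - 489918 = -309247$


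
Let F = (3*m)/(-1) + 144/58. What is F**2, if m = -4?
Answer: 176400/841 ≈ 209.75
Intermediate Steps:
F = 420/29 (F = (3*(-4))/(-1) + 144/58 = -12*(-1) + 144*(1/58) = 12 + 72/29 = 420/29 ≈ 14.483)
F**2 = (420/29)**2 = 176400/841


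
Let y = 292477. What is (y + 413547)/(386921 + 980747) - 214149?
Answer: -73221007127/341917 ≈ -2.1415e+5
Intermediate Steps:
(y + 413547)/(386921 + 980747) - 214149 = (292477 + 413547)/(386921 + 980747) - 214149 = 706024/1367668 - 214149 = 706024*(1/1367668) - 214149 = 176506/341917 - 214149 = -73221007127/341917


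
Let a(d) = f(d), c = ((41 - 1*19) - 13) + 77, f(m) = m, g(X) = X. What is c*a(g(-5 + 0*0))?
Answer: -430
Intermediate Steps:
c = 86 (c = ((41 - 19) - 13) + 77 = (22 - 13) + 77 = 9 + 77 = 86)
a(d) = d
c*a(g(-5 + 0*0)) = 86*(-5 + 0*0) = 86*(-5 + 0) = 86*(-5) = -430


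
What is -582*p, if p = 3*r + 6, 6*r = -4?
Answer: -2328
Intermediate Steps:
r = -⅔ (r = (⅙)*(-4) = -⅔ ≈ -0.66667)
p = 4 (p = 3*(-⅔) + 6 = -2 + 6 = 4)
-582*p = -582*4 = -2328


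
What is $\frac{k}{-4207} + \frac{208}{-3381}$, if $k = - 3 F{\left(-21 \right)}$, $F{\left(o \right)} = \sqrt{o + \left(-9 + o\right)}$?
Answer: $- \frac{208}{3381} + \frac{3 i \sqrt{51}}{4207} \approx -0.06152 + 0.0050925 i$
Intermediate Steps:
$F{\left(o \right)} = \sqrt{-9 + 2 o}$
$k = - 3 i \sqrt{51}$ ($k = - 3 \sqrt{-9 + 2 \left(-21\right)} = - 3 \sqrt{-9 - 42} = - 3 \sqrt{-51} = - 3 i \sqrt{51} \approx - 21.424 i$)
$\frac{k}{-4207} + \frac{208}{-3381} = \frac{\left(-3\right) i \sqrt{51}}{-4207} + \frac{208}{-3381} = - 3 i \sqrt{51} \left(- \frac{1}{4207}\right) + 208 \left(- \frac{1}{3381}\right) = \frac{3 i \sqrt{51}}{4207} - \frac{208}{3381} = - \frac{208}{3381} + \frac{3 i \sqrt{51}}{4207}$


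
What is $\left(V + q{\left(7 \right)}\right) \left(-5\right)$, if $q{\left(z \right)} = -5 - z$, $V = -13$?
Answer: $125$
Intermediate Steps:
$\left(V + q{\left(7 \right)}\right) \left(-5\right) = \left(-13 - 12\right) \left(-5\right) = \left(-25\right) \left(-5\right) = 125$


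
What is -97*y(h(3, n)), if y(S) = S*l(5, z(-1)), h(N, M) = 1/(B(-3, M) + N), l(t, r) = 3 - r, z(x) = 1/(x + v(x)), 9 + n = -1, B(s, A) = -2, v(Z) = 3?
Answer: -485/2 ≈ -242.50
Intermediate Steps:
n = -10 (n = -9 - 1 = -10)
z(x) = 1/(3 + x) (z(x) = 1/(x + 3) = 1/(3 + x))
h(N, M) = 1/(-2 + N)
y(S) = 5*S/2 (y(S) = S*(3 - 1/(3 - 1)) = S*(3 - 1/2) = S*(5/2) = 5*S/2)
-97*y(h(3, n)) = -485/(2*(-2 + 3)) = -485/(2*1) = -485/2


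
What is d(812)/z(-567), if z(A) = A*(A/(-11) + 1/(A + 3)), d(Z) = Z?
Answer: -239888/8633979 ≈ -0.027784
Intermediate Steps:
z(A) = A*(1/(3 + A) - A/11) (z(A) = A*(A*(-1/11) + 1/(3 + A)) = A*(-A/11 + 1/(3 + A)) = A*(1/(3 + A) - A/11))
d(812)/z(-567) = 812/(((1/11)*(-567)*(11 - 1*(-567)² - 3*(-567))/(3 - 567))) = 812/(((1/11)*(-567)*(11 - 1*321489 + 1701)/(-564))) = 812/(((1/11)*(-567)*(-1/564)*(11 - 321489 + 1701))) = 812/(((1/11)*(-567)*(-1/564)*(-319777))) = 812/(-60437853/2068) = 812*(-2068/60437853) = -239888/8633979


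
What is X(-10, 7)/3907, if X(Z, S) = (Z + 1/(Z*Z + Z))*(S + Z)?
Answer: 899/117210 ≈ 0.0076700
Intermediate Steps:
X(Z, S) = (S + Z)*(Z + 1/(Z + Z**2)) (X(Z, S) = (Z + 1/(Z**2 + Z))*(S + Z) = (Z + 1/(Z + Z**2))*(S + Z) = (S + Z)*(Z + 1/(Z + Z**2)))
X(-10, 7)/3907 = ((7 - 10 + (-10)**3 + (-10)**4 + 7*(-10)**2 + 7*(-10)**3)/((-10)*(1 - 10)))/3907 = -1/10*(7 - 10 - 1000 + 10000 + 7*100 + 7*(-1000))/(-9)*(1/3907) = -1/10*(-1/9)*(7 - 10 - 1000 + 10000 + 700 - 7000)*(1/3907) = -1/10*(-1/9)*2697*(1/3907) = (899/30)*(1/3907) = 899/117210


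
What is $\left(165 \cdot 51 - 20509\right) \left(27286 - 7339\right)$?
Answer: $-241239018$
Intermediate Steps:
$\left(165 \cdot 51 - 20509\right) \left(27286 - 7339\right) = \left(8415 - 20509\right) 19947 = \left(-12094\right) 19947 = -241239018$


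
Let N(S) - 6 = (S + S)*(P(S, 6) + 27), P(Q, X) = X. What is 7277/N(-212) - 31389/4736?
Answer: -6398249/895104 ≈ -7.1480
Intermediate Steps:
N(S) = 6 + 66*S (N(S) = 6 + (S + S)*(6 + 27) = 6 + (2*S)*33 = 6 + 66*S)
7277/N(-212) - 31389/4736 = 7277/(6 + 66*(-212)) - 31389/4736 = 7277/(6 - 13992) - 31389*1/4736 = 7277/(-13986) - 31389/4736 = 7277*(-1/13986) - 31389/4736 = -7277/13986 - 31389/4736 = -6398249/895104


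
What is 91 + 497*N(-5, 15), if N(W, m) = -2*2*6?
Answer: -11837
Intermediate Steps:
N(W, m) = -24 (N(W, m) = -4*6 = -24)
91 + 497*N(-5, 15) = 91 + 497*(-24) = 91 - 11928 = -11837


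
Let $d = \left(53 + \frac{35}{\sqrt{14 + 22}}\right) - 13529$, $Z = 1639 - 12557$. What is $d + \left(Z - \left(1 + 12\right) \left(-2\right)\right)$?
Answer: $- \frac{146173}{6} \approx -24362.0$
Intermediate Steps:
$Z = -10918$ ($Z = 1639 - 12557 = -10918$)
$d = - \frac{80821}{6}$ ($d = \left(53 + \frac{35}{\sqrt{36}}\right) - 13529 = \left(53 + \frac{35}{6}\right) - 13529 = \frac{353}{6} - 13529 = - \frac{80821}{6} \approx -13470.0$)
$d + \left(Z - \left(1 + 12\right) \left(-2\right)\right) = - \frac{80821}{6} - \left(10918 + \left(1 + 12\right) \left(-2\right)\right) = - \frac{80821}{6} - \left(10918 + 13 \left(-2\right)\right) = - \frac{80821}{6} - 10892 = - \frac{146173}{6}$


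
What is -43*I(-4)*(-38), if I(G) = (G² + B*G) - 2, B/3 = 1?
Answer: 3268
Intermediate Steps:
B = 3 (B = 3*1 = 3)
I(G) = -2 + G² + 3*G (I(G) = (G² + 3*G) - 2 = -2 + G² + 3*G)
-43*I(-4)*(-38) = -43*(-2 + (-4)² + 3*(-4))*(-38) = -43*(-2 + 16 - 12)*(-38) = -43*2*(-38) = -86*(-38) = 3268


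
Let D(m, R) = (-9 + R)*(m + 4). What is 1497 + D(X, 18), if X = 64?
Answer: 2109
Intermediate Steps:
D(m, R) = (-9 + R)*(4 + m)
1497 + D(X, 18) = 1497 + (-36 - 9*64 + 4*18 + 18*64) = 1497 + (-36 - 576 + 72 + 1152) = 1497 + 612 = 2109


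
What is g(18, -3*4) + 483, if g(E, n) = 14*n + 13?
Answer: 328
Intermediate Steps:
g(E, n) = 13 + 14*n
g(18, -3*4) + 483 = (13 + 14*(-3*4)) + 483 = (13 + 14*(-12)) + 483 = (13 - 168) + 483 = -155 + 483 = 328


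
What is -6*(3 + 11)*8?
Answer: -672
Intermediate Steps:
-6*(3 + 11)*8 = -6*14*8 = -84*8 = -672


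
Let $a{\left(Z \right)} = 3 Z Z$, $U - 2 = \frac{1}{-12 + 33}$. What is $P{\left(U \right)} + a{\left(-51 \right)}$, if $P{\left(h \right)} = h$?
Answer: $\frac{163906}{21} \approx 7805.0$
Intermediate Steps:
$U = \frac{43}{21}$ ($U = 2 + \frac{1}{-12 + 33} = 2 + \frac{1}{21} = \frac{43}{21} \approx 2.0476$)
$a{\left(Z \right)} = 3 Z^{2}$
$P{\left(U \right)} + a{\left(-51 \right)} = \frac{43}{21} + 3 \left(-51\right)^{2} = \frac{43}{21} + 3 \cdot 2601 = \frac{43}{21} + 7803 = \frac{163906}{21}$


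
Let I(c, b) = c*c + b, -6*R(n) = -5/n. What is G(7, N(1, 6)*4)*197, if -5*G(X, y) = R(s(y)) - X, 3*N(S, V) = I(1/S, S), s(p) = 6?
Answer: 48659/180 ≈ 270.33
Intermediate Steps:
R(n) = 5/(6*n) (R(n) = -(-5)/(6*n) = 5/(6*n))
I(c, b) = b + c**2 (I(c, b) = c**2 + b = b + c**2)
N(S, V) = S/3 + 1/(3*S**2) (N(S, V) = (S + (1/S)**2)/3 = (S + S**(-2))/3 = S/3 + 1/(3*S**2))
G(X, y) = -1/36 + X/5 (G(X, y) = -((5/6)/6 - X)/5 = -((5/6)*(1/6) - X)/5 = -(5/36 - X)/5 = -1/36 + X/5)
G(7, N(1, 6)*4)*197 = (-1/36 + (1/5)*7)*197 = (-1/36 + 7/5)*197 = (247/180)*197 = 48659/180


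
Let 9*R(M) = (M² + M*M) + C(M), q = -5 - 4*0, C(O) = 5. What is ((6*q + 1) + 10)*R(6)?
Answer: -1463/9 ≈ -162.56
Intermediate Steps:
q = -5 (q = -5 + 0 = -5)
R(M) = 5/9 + 2*M²/9 (R(M) = ((M² + M*M) + 5)/9 = ((M² + M²) + 5)/9 = (2*M² + 5)/9 = (5 + 2*M²)/9 = 5/9 + 2*M²/9)
((6*q + 1) + 10)*R(6) = ((6*(-5) + 1) + 10)*(5/9 + (2/9)*6²) = ((-30 + 1) + 10)*(5/9 + (2/9)*36) = (-29 + 10)*(5/9 + 8) = -19*77/9 = -1463/9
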